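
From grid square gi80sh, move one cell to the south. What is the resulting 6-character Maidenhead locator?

GI80sg

Latitude subsquare h = 7; −1 → 6 = g.
The longitude characters are unchanged.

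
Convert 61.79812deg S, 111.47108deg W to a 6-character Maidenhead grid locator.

DC48ge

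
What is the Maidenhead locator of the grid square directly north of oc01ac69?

OC01ad60

Latitude extended square 9; +1 → 10, wraps to 0, carry into subsquare.
Latitude subsquare c = 2; +1 → 3 = d.
The longitude characters are unchanged.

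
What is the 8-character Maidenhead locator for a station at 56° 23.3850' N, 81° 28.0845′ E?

Shift to the Maidenhead origin (180°W, 90°S): lon 261.46807, lat 146.38975.
Field (20°×10°, letters A–R): 261.46807/20 → 13 → N, 146.38975/10 → 14 → O; chars NO.
Square (2°×1°, digits 0–9): 1.46807/2 → 0, 6.38975/1 → 6; chars 06.
Subsquare (5′×2.5′, letters a–x): 1.46807/0.0833333 → 17 → r, 0.38975/0.0416667 → 9 → j; chars rj.
Extended square (30″×15″, digits 0–9): 0.05141/0.00833333 → 6, 0.01475/0.00416667 → 3; chars 63.

NO06rj63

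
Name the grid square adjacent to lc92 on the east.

MC02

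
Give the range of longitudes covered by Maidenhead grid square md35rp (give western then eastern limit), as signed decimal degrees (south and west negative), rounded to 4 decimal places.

Field M=12, D=3: +12·20° lon, +3·10° lat → SW at lon 60°, lat -60°.
Square 3, 5: +3·2° lon, +5·1° lat → SW at lon 66°, lat -55°.
Subsquare r=17, p=15: +17·0.0833333° lon, +15·0.0416667° lat → SW at lon 67.4167°, lat -54.375°.
Cell spans 0.0833333° lon × 0.0416667° lat.
west 67.4167, east 67.5000.

67.4167, 67.5000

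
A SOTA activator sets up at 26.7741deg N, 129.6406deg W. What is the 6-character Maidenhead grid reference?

CL56es

Shift to the Maidenhead origin (180°W, 90°S): lon 50.3594, lat 116.7741.
Field: 50.3594/20 → 2 → C, 116.7741/10 → 11 → L; chars CL.
Square: 10.3594/2 → 5, 6.7741/1 → 6; chars 56.
Subsquare: 0.3594/0.0833333 → 4 → e, 0.7741/0.0416667 → 18 → s; chars es.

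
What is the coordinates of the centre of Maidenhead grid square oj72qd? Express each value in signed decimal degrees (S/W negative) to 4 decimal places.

2.1458, 115.3750

Field O=14, J=9: +14·20° lon, +9·10° lat → SW at lon 100°, lat 0°.
Square 7, 2: +7·2° lon, +2·1° lat → SW at lon 114°, lat 2°.
Subsquare q=16, d=3: +16·0.0833333° lon, +3·0.0416667° lat → SW at lon 115.333°, lat 2.125°.
Cell spans 0.0833333° lon × 0.0416667° lat. Centre is SW corner plus half of each.
latitude 2.1458, longitude 115.3750.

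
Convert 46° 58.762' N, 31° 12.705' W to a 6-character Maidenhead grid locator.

Shift to the Maidenhead origin (180°W, 90°S): lon 148.7883, lat 136.9794.
Field: lon ⌊148.7883/20⌋ = 7 → H; lat ⌊136.9794/10⌋ = 13 → N.
Square: lon ⌊8.7883/2⌋ = 4; lat ⌊6.9794/1⌋ = 6.
Subsquare: lon ⌊0.7883/0.0833333⌋ = 9 → j; lat ⌊0.9794/0.0416667⌋ = 23 → x.

HN46jx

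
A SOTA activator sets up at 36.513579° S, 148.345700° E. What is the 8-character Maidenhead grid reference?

QF43el16

Shift to the Maidenhead origin (180°W, 90°S): lon 328.34570, lat 53.48642.
Field: lon ⌊328.34570/20⌋ = 16 → Q; lat ⌊53.48642/10⌋ = 5 → F.
Square: lon ⌊8.34570/2⌋ = 4; lat ⌊3.48642/1⌋ = 3.
Subsquare: lon ⌊0.34570/0.0833333⌋ = 4 → e; lat ⌊0.48642/0.0416667⌋ = 11 → l.
Extended square: lon ⌊0.01237/0.00833333⌋ = 1; lat ⌊0.02809/0.00416667⌋ = 6.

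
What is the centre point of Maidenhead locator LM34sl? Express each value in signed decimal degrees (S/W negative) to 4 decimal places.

Field L=11, M=12: +11·20° lon, +12·10° lat → SW at lon 40°, lat 30°.
Square 3, 4: +3·2° lon, +4·1° lat → SW at lon 46°, lat 34°.
Subsquare s=18, l=11: +18·0.0833333° lon, +11·0.0416667° lat → SW at lon 47.5°, lat 34.4583°.
Cell spans 0.0833333° lon × 0.0416667° lat. Centre is SW corner plus half of each.
latitude 34.4792, longitude 47.5417.

34.4792, 47.5417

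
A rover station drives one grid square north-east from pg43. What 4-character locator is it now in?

PG54

Longitude square 4; +1 → 5.
Latitude square 3; +1 → 4.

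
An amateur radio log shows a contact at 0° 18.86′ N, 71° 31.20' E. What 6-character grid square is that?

MJ50sh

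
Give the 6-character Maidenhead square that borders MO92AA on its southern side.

Latitude subsquare a = 0; −1 → -1, wraps to 23 = x, carry into square.
Latitude square 2; −1 → 1.
The longitude characters are unchanged.

MO91ax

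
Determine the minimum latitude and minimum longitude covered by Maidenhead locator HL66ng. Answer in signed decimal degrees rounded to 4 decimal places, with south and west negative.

Field H=7, L=11: +7·20° lon, +11·10° lat → SW at lon -40°, lat 20°.
Square 6, 6: +6·2° lon, +6·1° lat → SW at lon -28°, lat 26°.
Subsquare n=13, g=6: +13·0.0833333° lon, +6·0.0416667° lat → SW at lon -26.9167°, lat 26.25°.
latitude 26.2500, longitude -26.9167.

26.2500, -26.9167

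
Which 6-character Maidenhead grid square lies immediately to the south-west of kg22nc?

Longitude subsquare n = 13; −1 → 12 = m.
Latitude subsquare c = 2; −1 → 1 = b.

KG22mb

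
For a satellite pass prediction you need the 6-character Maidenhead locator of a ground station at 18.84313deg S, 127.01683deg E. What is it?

PH31md

Shift to the Maidenhead origin (180°W, 90°S): lon 307.0168, lat 71.1569.
Field: lon ⌊307.0168/20⌋ = 15 → P; lat ⌊71.1569/10⌋ = 7 → H.
Square: lon ⌊7.0168/2⌋ = 3; lat ⌊1.1569/1⌋ = 1.
Subsquare: lon ⌊1.0168/0.0833333⌋ = 12 → m; lat ⌊0.1569/0.0416667⌋ = 3 → d.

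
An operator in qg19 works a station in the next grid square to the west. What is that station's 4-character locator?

Longitude square 1; −1 → 0.
The latitude characters are unchanged.

QG09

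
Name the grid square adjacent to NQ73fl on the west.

Longitude subsquare f = 5; −1 → 4 = e.
The latitude characters are unchanged.

NQ73el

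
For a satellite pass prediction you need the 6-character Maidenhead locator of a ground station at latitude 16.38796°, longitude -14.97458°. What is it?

IK26mj

Offset from 180°W / 90°S: lon 165.0254°, lat 106.3880°.
Field: 165.0254/20 → 8 → I, 106.3880/10 → 10 → K; chars IK.
Square: 5.0254/2 → 2, 6.3880/1 → 6; chars 26.
Subsquare: 1.0254/0.0833333 → 12 → m, 0.3880/0.0416667 → 9 → j; chars mj.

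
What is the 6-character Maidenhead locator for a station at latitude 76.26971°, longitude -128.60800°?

Add 180° to longitude and 90° to latitude: 51.3920, 166.2697.
Field (20°×10°, letters A–R): 51.3920/20 → 2 → C, 166.2697/10 → 16 → Q; chars CQ.
Square (2°×1°, digits 0–9): 11.3920/2 → 5, 6.2697/1 → 6; chars 56.
Subsquare (5′×2.5′, letters a–x): 1.3920/0.0833333 → 16 → q, 0.2697/0.0416667 → 6 → g; chars qg.

CQ56qg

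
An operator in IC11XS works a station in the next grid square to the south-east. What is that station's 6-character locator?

Longitude subsquare x = 23; +1 → 24, wraps to 0 = a, carry into square.
Longitude square 1; +1 → 2.
Latitude subsquare s = 18; −1 → 17 = r.

IC21ar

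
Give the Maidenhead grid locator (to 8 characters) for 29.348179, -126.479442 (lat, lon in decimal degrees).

CL69si23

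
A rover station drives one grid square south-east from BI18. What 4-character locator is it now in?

BI27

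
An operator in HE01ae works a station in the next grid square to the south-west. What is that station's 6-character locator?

GE91xd

Longitude subsquare a = 0; −1 → -1, wraps to 23 = x, carry into square.
Longitude square 0; −1 → -1, wraps to 9, carry into field.
Longitude field H = 7; −1 → 6 = G.
Latitude subsquare e = 4; −1 → 3 = d.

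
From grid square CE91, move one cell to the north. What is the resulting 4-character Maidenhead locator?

CE92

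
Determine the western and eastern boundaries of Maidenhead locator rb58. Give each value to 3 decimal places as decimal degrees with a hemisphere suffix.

170.000° E, 172.000° E

Field R=17, B=1: +17·20° lon, +1·10° lat → SW at lon 160°, lat -80°.
Square 5, 8: +5·2° lon, +8·1° lat → SW at lon 170°, lat -72°.
Cell spans 2° lon × 1° lat.
west 170.000° E, east 172.000° E.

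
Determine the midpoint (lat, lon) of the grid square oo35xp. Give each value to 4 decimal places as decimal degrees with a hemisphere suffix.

55.6458° N, 107.9583° E

Field O=14, O=14: +14·20° lon, +14·10° lat → SW at lon 100°, lat 50°.
Square 3, 5: +3·2° lon, +5·1° lat → SW at lon 106°, lat 55°.
Subsquare x=23, p=15: +23·0.0833333° lon, +15·0.0416667° lat → SW at lon 107.917°, lat 55.625°.
Cell spans 0.0833333° lon × 0.0416667° lat. Centre is SW corner plus half of each.
latitude 55.6458° N, longitude 107.9583° E.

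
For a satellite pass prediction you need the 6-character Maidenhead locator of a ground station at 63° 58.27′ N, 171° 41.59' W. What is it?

AP43dx

Add 180° to longitude and 90° to latitude: 8.3068, 153.9712.
Field: 8.3068/20 → 0 → A, 153.9712/10 → 15 → P; chars AP.
Square: 8.3068/2 → 4, 3.9712/1 → 3; chars 43.
Subsquare: 0.3068/0.0833333 → 3 → d, 0.9712/0.0416667 → 23 → x; chars dx.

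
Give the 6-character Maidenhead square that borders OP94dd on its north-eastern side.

OP94ee

Longitude subsquare d = 3; +1 → 4 = e.
Latitude subsquare d = 3; +1 → 4 = e.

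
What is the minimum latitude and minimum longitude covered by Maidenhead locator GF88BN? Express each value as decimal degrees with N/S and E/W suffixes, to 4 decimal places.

31.4583° S, 43.9167° W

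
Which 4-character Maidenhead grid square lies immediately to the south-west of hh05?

Longitude square 0; −1 → -1, wraps to 9, carry into field.
Longitude field H = 7; −1 → 6 = G.
Latitude square 5; −1 → 4.

GH94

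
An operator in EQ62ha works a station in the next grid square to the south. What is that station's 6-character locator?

Latitude subsquare a = 0; −1 → -1, wraps to 23 = x, carry into square.
Latitude square 2; −1 → 1.
The longitude characters are unchanged.

EQ61hx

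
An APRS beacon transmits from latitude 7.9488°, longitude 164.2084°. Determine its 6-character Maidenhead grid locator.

RJ27cw

Shift to the Maidenhead origin (180°W, 90°S): lon 344.2084, lat 97.9488.
Field: lon ⌊344.2084/20⌋ = 17 → R; lat ⌊97.9488/10⌋ = 9 → J.
Square: lon ⌊4.2084/2⌋ = 2; lat ⌊7.9488/1⌋ = 7.
Subsquare: lon ⌊0.2084/0.0833333⌋ = 2 → c; lat ⌊0.9488/0.0416667⌋ = 22 → w.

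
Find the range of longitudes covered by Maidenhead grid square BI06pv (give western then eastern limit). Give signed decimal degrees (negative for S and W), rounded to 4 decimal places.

Field B=1, I=8: +1·20° lon, +8·10° lat → SW at lon -160°, lat -10°.
Square 0, 6: +0·2° lon, +6·1° lat → SW at lon -160°, lat -4°.
Subsquare p=15, v=21: +15·0.0833333° lon, +21·0.0416667° lat → SW at lon -158.75°, lat -3.125°.
Cell spans 0.0833333° lon × 0.0416667° lat.
west -158.7500, east -158.6667.

-158.7500, -158.6667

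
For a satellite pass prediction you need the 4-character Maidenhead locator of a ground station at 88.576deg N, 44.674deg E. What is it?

Shift to the Maidenhead origin (180°W, 90°S): lon 224.67, lat 178.58.
Field: lon ⌊224.67/20⌋ = 11 → L; lat ⌊178.58/10⌋ = 17 → R.
Square: lon ⌊4.67/2⌋ = 2; lat ⌊8.58/1⌋ = 8.

LR28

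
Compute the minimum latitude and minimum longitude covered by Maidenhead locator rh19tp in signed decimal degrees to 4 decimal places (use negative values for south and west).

-10.3750, 163.5833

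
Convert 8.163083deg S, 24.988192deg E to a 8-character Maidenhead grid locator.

KI21lu80

Shift to the Maidenhead origin (180°W, 90°S): lon 204.98819, lat 81.83692.
Field: lon ⌊204.98819/20⌋ = 10 → K; lat ⌊81.83692/10⌋ = 8 → I.
Square: lon ⌊4.98819/2⌋ = 2; lat ⌊1.83692/1⌋ = 1.
Subsquare: lon ⌊0.98819/0.0833333⌋ = 11 → l; lat ⌊0.83692/0.0416667⌋ = 20 → u.
Extended square: lon ⌊0.07153/0.00833333⌋ = 8; lat ⌊0.00358/0.00416667⌋ = 0.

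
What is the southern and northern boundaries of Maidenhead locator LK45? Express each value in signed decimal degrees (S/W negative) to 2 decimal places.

15.00, 16.00

Field L=11, K=10: +11·20° lon, +10·10° lat → SW at lon 40°, lat 10°.
Square 4, 5: +4·2° lon, +5·1° lat → SW at lon 48°, lat 15°.
Cell spans 2° lon × 1° lat.
south 15.00, north 16.00.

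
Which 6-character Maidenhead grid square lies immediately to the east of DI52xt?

Longitude subsquare x = 23; +1 → 24, wraps to 0 = a, carry into square.
Longitude square 5; +1 → 6.
The latitude characters are unchanged.

DI62at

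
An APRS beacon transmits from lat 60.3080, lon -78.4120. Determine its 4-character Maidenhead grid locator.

FP00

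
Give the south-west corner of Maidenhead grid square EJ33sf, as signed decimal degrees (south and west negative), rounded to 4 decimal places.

3.2083, -92.5000

Field E=4, J=9: +4·20° lon, +9·10° lat → SW at lon -100°, lat 0°.
Square 3, 3: +3·2° lon, +3·1° lat → SW at lon -94°, lat 3°.
Subsquare s=18, f=5: +18·0.0833333° lon, +5·0.0416667° lat → SW at lon -92.5°, lat 3.20833°.
latitude 3.2083, longitude -92.5000.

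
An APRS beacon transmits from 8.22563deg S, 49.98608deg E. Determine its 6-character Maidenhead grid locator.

LI41xs

Offset from 180°W / 90°S: lon 229.9861°, lat 81.7744°.
Field: 229.9861/20 → 11 → L, 81.7744/10 → 8 → I; chars LI.
Square: 9.9861/2 → 4, 1.7744/1 → 1; chars 41.
Subsquare: 1.9861/0.0833333 → 23 → x, 0.7744/0.0416667 → 18 → s; chars xs.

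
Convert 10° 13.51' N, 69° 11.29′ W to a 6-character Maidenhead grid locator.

FK50jf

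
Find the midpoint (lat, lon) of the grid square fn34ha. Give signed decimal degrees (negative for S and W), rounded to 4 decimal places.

Field F=5, N=13: +5·20° lon, +13·10° lat → SW at lon -80°, lat 40°.
Square 3, 4: +3·2° lon, +4·1° lat → SW at lon -74°, lat 44°.
Subsquare h=7, a=0: +7·0.0833333° lon, +0·0.0416667° lat → SW at lon -73.4167°, lat 44°.
Cell spans 0.0833333° lon × 0.0416667° lat. Centre is SW corner plus half of each.
latitude 44.0208, longitude -73.3750.

44.0208, -73.3750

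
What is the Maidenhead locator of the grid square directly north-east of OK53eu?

OK53fv

Longitude subsquare e = 4; +1 → 5 = f.
Latitude subsquare u = 20; +1 → 21 = v.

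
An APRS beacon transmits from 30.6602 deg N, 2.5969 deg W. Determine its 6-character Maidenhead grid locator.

Shift to the Maidenhead origin (180°W, 90°S): lon 177.4031, lat 120.6602.
Field: lon ⌊177.4031/20⌋ = 8 → I; lat ⌊120.6602/10⌋ = 12 → M.
Square: lon ⌊17.4031/2⌋ = 8; lat ⌊0.6602/1⌋ = 0.
Subsquare: lon ⌊1.4031/0.0833333⌋ = 16 → q; lat ⌊0.6602/0.0416667⌋ = 15 → p.

IM80qp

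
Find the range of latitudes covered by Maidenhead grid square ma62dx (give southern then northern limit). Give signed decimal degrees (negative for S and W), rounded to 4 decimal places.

-87.0417, -87.0000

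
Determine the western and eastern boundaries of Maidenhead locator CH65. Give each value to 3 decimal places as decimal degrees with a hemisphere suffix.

128.000° W, 126.000° W

Field C=2, H=7: +2·20° lon, +7·10° lat → SW at lon -140°, lat -20°.
Square 6, 5: +6·2° lon, +5·1° lat → SW at lon -128°, lat -15°.
Cell spans 2° lon × 1° lat.
west 128.000° W, east 126.000° W.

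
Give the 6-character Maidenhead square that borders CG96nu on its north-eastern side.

CG96ov

Longitude subsquare n = 13; +1 → 14 = o.
Latitude subsquare u = 20; +1 → 21 = v.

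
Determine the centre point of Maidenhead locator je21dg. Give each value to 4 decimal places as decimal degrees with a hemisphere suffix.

Field J=9, E=4: +9·20° lon, +4·10° lat → SW at lon 0°, lat -50°.
Square 2, 1: +2·2° lon, +1·1° lat → SW at lon 4°, lat -49°.
Subsquare d=3, g=6: +3·0.0833333° lon, +6·0.0416667° lat → SW at lon 4.25°, lat -48.75°.
Cell spans 0.0833333° lon × 0.0416667° lat. Centre is SW corner plus half of each.
latitude 48.7292° S, longitude 4.2917° E.

48.7292° S, 4.2917° E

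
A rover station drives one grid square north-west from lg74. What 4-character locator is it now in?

LG65

Longitude square 7; −1 → 6.
Latitude square 4; +1 → 5.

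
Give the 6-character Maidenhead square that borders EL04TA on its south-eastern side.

Longitude subsquare t = 19; +1 → 20 = u.
Latitude subsquare a = 0; −1 → -1, wraps to 23 = x, carry into square.
Latitude square 4; −1 → 3.

EL03ux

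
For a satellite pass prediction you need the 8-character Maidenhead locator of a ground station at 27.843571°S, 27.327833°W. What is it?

HG62id07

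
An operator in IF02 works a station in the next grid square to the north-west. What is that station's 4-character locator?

HF93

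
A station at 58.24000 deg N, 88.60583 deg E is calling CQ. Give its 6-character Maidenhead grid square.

Shift to the Maidenhead origin (180°W, 90°S): lon 268.6058, lat 148.2400.
Field: 268.6058/20 → 13 → N, 148.2400/10 → 14 → O; chars NO.
Square: 8.6058/2 → 4, 8.2400/1 → 8; chars 48.
Subsquare: 0.6058/0.0833333 → 7 → h, 0.2400/0.0416667 → 5 → f; chars hf.

NO48hf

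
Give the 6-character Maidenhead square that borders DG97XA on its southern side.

DG96xx

Latitude subsquare a = 0; −1 → -1, wraps to 23 = x, carry into square.
Latitude square 7; −1 → 6.
The longitude characters are unchanged.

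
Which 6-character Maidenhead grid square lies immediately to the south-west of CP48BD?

CP48ac

Longitude subsquare b = 1; −1 → 0 = a.
Latitude subsquare d = 3; −1 → 2 = c.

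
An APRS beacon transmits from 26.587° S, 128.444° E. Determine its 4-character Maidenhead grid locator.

Offset from 180°W / 90°S: lon 308.44°, lat 63.41°.
Field: 308.44/20 → 15 → P, 63.41/10 → 6 → G; chars PG.
Square: 8.44/2 → 4, 3.41/1 → 3; chars 43.

PG43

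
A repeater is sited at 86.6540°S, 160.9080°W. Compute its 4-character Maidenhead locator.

Offset from 180°W / 90°S: lon 19.09°, lat 3.35°.
Field: 19.09/20 → 0 → A, 3.35/10 → 0 → A; chars AA.
Square: 19.09/2 → 9, 3.35/1 → 3; chars 93.

AA93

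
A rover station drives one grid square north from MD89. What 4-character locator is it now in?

ME80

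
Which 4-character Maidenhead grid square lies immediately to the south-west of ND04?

Longitude square 0; −1 → -1, wraps to 9, carry into field.
Longitude field N = 13; −1 → 12 = M.
Latitude square 4; −1 → 3.

MD93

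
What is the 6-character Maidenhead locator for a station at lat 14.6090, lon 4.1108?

JK24bo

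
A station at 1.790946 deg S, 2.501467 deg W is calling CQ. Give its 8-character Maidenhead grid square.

II88rf90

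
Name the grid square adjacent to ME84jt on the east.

Longitude subsquare j = 9; +1 → 10 = k.
The latitude characters are unchanged.

ME84kt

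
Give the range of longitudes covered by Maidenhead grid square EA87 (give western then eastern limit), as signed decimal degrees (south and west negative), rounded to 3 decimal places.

Field E=4, A=0: +4·20° lon, +0·10° lat → SW at lon -100°, lat -90°.
Square 8, 7: +8·2° lon, +7·1° lat → SW at lon -84°, lat -83°.
Cell spans 2° lon × 1° lat.
west -84.000, east -82.000.

-84.000, -82.000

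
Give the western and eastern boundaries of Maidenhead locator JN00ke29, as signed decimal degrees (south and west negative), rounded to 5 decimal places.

Field J=9, N=13: +9·20° lon, +13·10° lat → SW at lon 0°, lat 40°.
Square 0, 0: +0·2° lon, +0·1° lat → SW at lon 0°, lat 40°.
Subsquare k=10, e=4: +10·0.0833333° lon, +4·0.0416667° lat → SW at lon 0.833333°, lat 40.1667°.
Extended square 2, 9: +2·0.00833333° lon, +9·0.00416667° lat → SW at lon 0.85°, lat 40.2042°.
Cell spans 0.00833333° lon × 0.00416667° lat.
west 0.85000, east 0.85833.

0.85000, 0.85833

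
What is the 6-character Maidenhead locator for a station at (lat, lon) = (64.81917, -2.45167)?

IP84st

Shift to the Maidenhead origin (180°W, 90°S): lon 177.5483, lat 154.8192.
Field: lon ⌊177.5483/20⌋ = 8 → I; lat ⌊154.8192/10⌋ = 15 → P.
Square: lon ⌊17.5483/2⌋ = 8; lat ⌊4.8192/1⌋ = 4.
Subsquare: lon ⌊1.5483/0.0833333⌋ = 18 → s; lat ⌊0.8192/0.0416667⌋ = 19 → t.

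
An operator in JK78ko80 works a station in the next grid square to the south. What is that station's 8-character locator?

JK78kn89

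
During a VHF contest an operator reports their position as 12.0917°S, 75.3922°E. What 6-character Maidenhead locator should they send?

MH77qv

Add 180° to longitude and 90° to latitude: 255.3922, 77.9083.
Field: lon ⌊255.3922/20⌋ = 12 → M; lat ⌊77.9083/10⌋ = 7 → H.
Square: lon ⌊15.3922/2⌋ = 7; lat ⌊7.9083/1⌋ = 7.
Subsquare: lon ⌊1.3922/0.0833333⌋ = 16 → q; lat ⌊0.9083/0.0416667⌋ = 21 → v.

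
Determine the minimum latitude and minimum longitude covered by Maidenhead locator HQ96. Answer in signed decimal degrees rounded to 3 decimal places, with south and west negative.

76.000, -22.000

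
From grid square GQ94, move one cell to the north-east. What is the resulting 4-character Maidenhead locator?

Longitude square 9; +1 → 10, wraps to 0, carry into field.
Longitude field G = 6; +1 → 7 = H.
Latitude square 4; +1 → 5.

HQ05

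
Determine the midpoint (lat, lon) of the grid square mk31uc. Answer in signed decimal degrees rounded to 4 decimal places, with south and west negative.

11.1042, 67.7083

Field M=12, K=10: +12·20° lon, +10·10° lat → SW at lon 60°, lat 10°.
Square 3, 1: +3·2° lon, +1·1° lat → SW at lon 66°, lat 11°.
Subsquare u=20, c=2: +20·0.0833333° lon, +2·0.0416667° lat → SW at lon 67.6667°, lat 11.0833°.
Cell spans 0.0833333° lon × 0.0416667° lat. Centre is SW corner plus half of each.
latitude 11.1042, longitude 67.7083.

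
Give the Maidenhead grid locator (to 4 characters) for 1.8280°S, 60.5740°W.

FI98

Shift to the Maidenhead origin (180°W, 90°S): lon 119.43, lat 88.17.
Field: lon ⌊119.43/20⌋ = 5 → F; lat ⌊88.17/10⌋ = 8 → I.
Square: lon ⌊19.43/2⌋ = 9; lat ⌊8.17/1⌋ = 8.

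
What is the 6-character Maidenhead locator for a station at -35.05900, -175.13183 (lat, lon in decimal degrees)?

Add 180° to longitude and 90° to latitude: 4.8682, 54.9410.
Field: lon ⌊4.8682/20⌋ = 0 → A; lat ⌊54.9410/10⌋ = 5 → F.
Square: lon ⌊4.8682/2⌋ = 2; lat ⌊4.9410/1⌋ = 4.
Subsquare: lon ⌊0.8682/0.0833333⌋ = 10 → k; lat ⌊0.9410/0.0416667⌋ = 22 → w.

AF24kw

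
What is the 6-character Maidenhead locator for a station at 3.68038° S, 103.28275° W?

DI86ih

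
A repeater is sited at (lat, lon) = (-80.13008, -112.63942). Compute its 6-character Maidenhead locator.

DA39qu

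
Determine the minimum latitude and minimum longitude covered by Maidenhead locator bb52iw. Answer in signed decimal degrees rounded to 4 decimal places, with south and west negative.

Field B=1, B=1: +1·20° lon, +1·10° lat → SW at lon -160°, lat -80°.
Square 5, 2: +5·2° lon, +2·1° lat → SW at lon -150°, lat -78°.
Subsquare i=8, w=22: +8·0.0833333° lon, +22·0.0416667° lat → SW at lon -149.333°, lat -77.0833°.
latitude -77.0833, longitude -149.3333.

-77.0833, -149.3333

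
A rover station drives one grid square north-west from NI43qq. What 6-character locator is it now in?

NI43pr

Longitude subsquare q = 16; −1 → 15 = p.
Latitude subsquare q = 16; +1 → 17 = r.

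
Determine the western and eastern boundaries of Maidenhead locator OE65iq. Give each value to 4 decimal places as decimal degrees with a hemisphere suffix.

Field O=14, E=4: +14·20° lon, +4·10° lat → SW at lon 100°, lat -50°.
Square 6, 5: +6·2° lon, +5·1° lat → SW at lon 112°, lat -45°.
Subsquare i=8, q=16: +8·0.0833333° lon, +16·0.0416667° lat → SW at lon 112.667°, lat -44.3333°.
Cell spans 0.0833333° lon × 0.0416667° lat.
west 112.6667° E, east 112.7500° E.

112.6667° E, 112.7500° E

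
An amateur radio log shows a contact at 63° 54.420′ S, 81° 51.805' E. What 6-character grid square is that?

NC06wc

Add 180° to longitude and 90° to latitude: 261.8634, 26.0930.
Field: 261.8634/20 → 13 → N, 26.0930/10 → 2 → C; chars NC.
Square: 1.8634/2 → 0, 6.0930/1 → 6; chars 06.
Subsquare: 1.8634/0.0833333 → 22 → w, 0.0930/0.0416667 → 2 → c; chars wc.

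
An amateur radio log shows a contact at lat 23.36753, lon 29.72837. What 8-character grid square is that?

KL43ui78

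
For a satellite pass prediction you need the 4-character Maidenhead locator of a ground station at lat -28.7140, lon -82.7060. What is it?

Offset from 180°W / 90°S: lon 97.29°, lat 61.29°.
Field (20°×10°, letters A–R): lon ⌊97.29/20⌋ = 4 → E; lat ⌊61.29/10⌋ = 6 → G.
Square (2°×1°, digits 0–9): lon ⌊17.29/2⌋ = 8; lat ⌊1.29/1⌋ = 1.

EG81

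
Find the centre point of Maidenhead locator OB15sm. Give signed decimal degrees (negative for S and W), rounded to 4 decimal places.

-74.4792, 103.5417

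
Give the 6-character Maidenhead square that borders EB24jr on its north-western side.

EB24is

Longitude subsquare j = 9; −1 → 8 = i.
Latitude subsquare r = 17; +1 → 18 = s.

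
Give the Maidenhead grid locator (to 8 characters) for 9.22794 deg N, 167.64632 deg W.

Offset from 180°W / 90°S: lon 12.35368°, lat 99.22794°.
Field: 12.35368/20 → 0 → A, 99.22794/10 → 9 → J; chars AJ.
Square: 12.35368/2 → 6, 9.22794/1 → 9; chars 69.
Subsquare: 0.35368/0.0833333 → 4 → e, 0.22794/0.0416667 → 5 → f; chars ef.
Extended square: 0.02035/0.00833333 → 2, 0.01961/0.00416667 → 4; chars 24.

AJ69ef24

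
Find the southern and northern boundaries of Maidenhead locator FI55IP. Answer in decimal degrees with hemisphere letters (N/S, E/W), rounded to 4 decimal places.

4.3750° S, 4.3333° S

Field F=5, I=8: +5·20° lon, +8·10° lat → SW at lon -80°, lat -10°.
Square 5, 5: +5·2° lon, +5·1° lat → SW at lon -70°, lat -5°.
Subsquare i=8, p=15: +8·0.0833333° lon, +15·0.0416667° lat → SW at lon -69.3333°, lat -4.375°.
Cell spans 0.0833333° lon × 0.0416667° lat.
south 4.3750° S, north 4.3333° S.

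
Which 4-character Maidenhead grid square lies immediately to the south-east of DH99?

EH08

Longitude square 9; +1 → 10, wraps to 0, carry into field.
Longitude field D = 3; +1 → 4 = E.
Latitude square 9; −1 → 8.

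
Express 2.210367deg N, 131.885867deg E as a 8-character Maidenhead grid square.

Shift to the Maidenhead origin (180°W, 90°S): lon 311.88587, lat 92.21037.
Field: lon ⌊311.88587/20⌋ = 15 → P; lat ⌊92.21037/10⌋ = 9 → J.
Square: lon ⌊11.88587/2⌋ = 5; lat ⌊2.21037/1⌋ = 2.
Subsquare: lon ⌊1.88587/0.0833333⌋ = 22 → w; lat ⌊0.21037/0.0416667⌋ = 5 → f.
Extended square: lon ⌊0.05253/0.00833333⌋ = 6; lat ⌊0.00203/0.00416667⌋ = 0.

PJ52wf60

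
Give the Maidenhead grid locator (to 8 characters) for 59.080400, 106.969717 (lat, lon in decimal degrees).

OO39lb69

Shift to the Maidenhead origin (180°W, 90°S): lon 286.96972, lat 149.08040.
Field: 286.96972/20 → 14 → O, 149.08040/10 → 14 → O; chars OO.
Square: 6.96972/2 → 3, 9.08040/1 → 9; chars 39.
Subsquare: 0.96972/0.0833333 → 11 → l, 0.08040/0.0416667 → 1 → b; chars lb.
Extended square: 0.05305/0.00833333 → 6, 0.03873/0.00416667 → 9; chars 69.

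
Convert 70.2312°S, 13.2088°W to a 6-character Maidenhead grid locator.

Offset from 180°W / 90°S: lon 166.7912°, lat 19.7688°.
Field (20°×10°, letters A–R): 166.7912/20 → 8 → I, 19.7688/10 → 1 → B; chars IB.
Square (2°×1°, digits 0–9): 6.7912/2 → 3, 9.7688/1 → 9; chars 39.
Subsquare (5′×2.5′, letters a–x): 0.7912/0.0833333 → 9 → j, 0.7688/0.0416667 → 18 → s; chars js.

IB39js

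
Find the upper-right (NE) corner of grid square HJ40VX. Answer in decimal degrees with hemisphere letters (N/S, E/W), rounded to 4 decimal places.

Field H=7, J=9: +7·20° lon, +9·10° lat → SW at lon -40°, lat 0°.
Square 4, 0: +4·2° lon, +0·1° lat → SW at lon -32°, lat 0°.
Subsquare v=21, x=23: +21·0.0833333° lon, +23·0.0416667° lat → SW at lon -30.25°, lat 0.958333°.
Cell spans 0.0833333° lon × 0.0416667° lat. NE corner is SW corner plus one full cell.
latitude 1.0000° N, longitude 30.1667° W.

1.0000° N, 30.1667° W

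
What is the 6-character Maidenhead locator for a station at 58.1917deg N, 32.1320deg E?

KO68be

Add 180° to longitude and 90° to latitude: 212.1320, 148.1917.
Field (20°×10°, letters A–R): 212.1320/20 → 10 → K, 148.1917/10 → 14 → O; chars KO.
Square (2°×1°, digits 0–9): 12.1320/2 → 6, 8.1917/1 → 8; chars 68.
Subsquare (5′×2.5′, letters a–x): 0.1320/0.0833333 → 1 → b, 0.1917/0.0416667 → 4 → e; chars be.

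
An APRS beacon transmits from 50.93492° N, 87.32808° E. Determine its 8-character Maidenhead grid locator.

NO30pw94

Offset from 180°W / 90°S: lon 267.32808°, lat 140.93492°.
Field: lon ⌊267.32808/20⌋ = 13 → N; lat ⌊140.93492/10⌋ = 14 → O.
Square: lon ⌊7.32808/2⌋ = 3; lat ⌊0.93492/1⌋ = 0.
Subsquare: lon ⌊1.32808/0.0833333⌋ = 15 → p; lat ⌊0.93492/0.0416667⌋ = 22 → w.
Extended square: lon ⌊0.07808/0.00833333⌋ = 9; lat ⌊0.01825/0.00416667⌋ = 4.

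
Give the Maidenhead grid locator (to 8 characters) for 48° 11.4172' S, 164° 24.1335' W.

Shift to the Maidenhead origin (180°W, 90°S): lon 15.59778, lat 41.80971.
Field: lon ⌊15.59778/20⌋ = 0 → A; lat ⌊41.80971/10⌋ = 4 → E.
Square: lon ⌊15.59778/2⌋ = 7; lat ⌊1.80971/1⌋ = 1.
Subsquare: lon ⌊1.59778/0.0833333⌋ = 19 → t; lat ⌊0.80971/0.0416667⌋ = 19 → t.
Extended square: lon ⌊0.01444/0.00833333⌋ = 1; lat ⌊0.01805/0.00416667⌋ = 4.

AE71tt14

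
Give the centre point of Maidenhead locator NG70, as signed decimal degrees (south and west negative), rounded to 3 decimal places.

Field N=13, G=6: +13·20° lon, +6·10° lat → SW at lon 80°, lat -30°.
Square 7, 0: +7·2° lon, +0·1° lat → SW at lon 94°, lat -30°.
Cell spans 2° lon × 1° lat. Centre is SW corner plus half of each.
latitude -29.500, longitude 95.000.

-29.500, 95.000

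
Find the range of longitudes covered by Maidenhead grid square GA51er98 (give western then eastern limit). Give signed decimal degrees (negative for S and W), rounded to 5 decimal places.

-49.59167, -49.58333

Field G=6, A=0: +6·20° lon, +0·10° lat → SW at lon -60°, lat -90°.
Square 5, 1: +5·2° lon, +1·1° lat → SW at lon -50°, lat -89°.
Subsquare e=4, r=17: +4·0.0833333° lon, +17·0.0416667° lat → SW at lon -49.6667°, lat -88.2917°.
Extended square 9, 8: +9·0.00833333° lon, +8·0.00416667° lat → SW at lon -49.5917°, lat -88.2583°.
Cell spans 0.00833333° lon × 0.00416667° lat.
west -49.59167, east -49.58333.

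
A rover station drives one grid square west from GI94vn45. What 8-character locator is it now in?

GI94vn35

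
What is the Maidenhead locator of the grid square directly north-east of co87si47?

CO87si58

Longitude extended square 4; +1 → 5.
Latitude extended square 7; +1 → 8.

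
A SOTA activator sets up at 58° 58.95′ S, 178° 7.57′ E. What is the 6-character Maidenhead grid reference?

RD91ba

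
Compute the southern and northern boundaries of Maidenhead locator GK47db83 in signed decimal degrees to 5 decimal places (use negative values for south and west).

Field G=6, K=10: +6·20° lon, +10·10° lat → SW at lon -60°, lat 10°.
Square 4, 7: +4·2° lon, +7·1° lat → SW at lon -52°, lat 17°.
Subsquare d=3, b=1: +3·0.0833333° lon, +1·0.0416667° lat → SW at lon -51.75°, lat 17.0417°.
Extended square 8, 3: +8·0.00833333° lon, +3·0.00416667° lat → SW at lon -51.6833°, lat 17.0542°.
Cell spans 0.00833333° lon × 0.00416667° lat.
south 17.05417, north 17.05833.

17.05417, 17.05833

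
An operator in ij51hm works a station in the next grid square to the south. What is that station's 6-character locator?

IJ51hl

Latitude subsquare m = 12; −1 → 11 = l.
The longitude characters are unchanged.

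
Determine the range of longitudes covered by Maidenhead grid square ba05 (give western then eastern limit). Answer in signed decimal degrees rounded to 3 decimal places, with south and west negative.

Field B=1, A=0: +1·20° lon, +0·10° lat → SW at lon -160°, lat -90°.
Square 0, 5: +0·2° lon, +5·1° lat → SW at lon -160°, lat -85°.
Cell spans 2° lon × 1° lat.
west -160.000, east -158.000.

-160.000, -158.000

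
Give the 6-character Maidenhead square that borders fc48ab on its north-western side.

FC38xc

Longitude subsquare a = 0; −1 → -1, wraps to 23 = x, carry into square.
Longitude square 4; −1 → 3.
Latitude subsquare b = 1; +1 → 2 = c.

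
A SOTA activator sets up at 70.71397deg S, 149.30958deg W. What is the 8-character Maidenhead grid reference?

Offset from 180°W / 90°S: lon 30.69042°, lat 19.28603°.
Field: lon ⌊30.69042/20⌋ = 1 → B; lat ⌊19.28603/10⌋ = 1 → B.
Square: lon ⌊10.69042/2⌋ = 5; lat ⌊9.28603/1⌋ = 9.
Subsquare: lon ⌊0.69042/0.0833333⌋ = 8 → i; lat ⌊0.28603/0.0416667⌋ = 6 → g.
Extended square: lon ⌊0.02375/0.00833333⌋ = 2; lat ⌊0.03603/0.00416667⌋ = 8.

BB59ig28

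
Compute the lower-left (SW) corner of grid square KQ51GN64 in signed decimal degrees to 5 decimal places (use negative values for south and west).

71.55833, 30.55000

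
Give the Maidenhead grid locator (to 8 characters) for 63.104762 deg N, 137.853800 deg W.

Shift to the Maidenhead origin (180°W, 90°S): lon 42.14620, lat 153.10476.
Field: 42.14620/20 → 2 → C, 153.10476/10 → 15 → P; chars CP.
Square: 2.14620/2 → 1, 3.10476/1 → 3; chars 13.
Subsquare: 0.14620/0.0833333 → 1 → b, 0.10476/0.0416667 → 2 → c; chars bc.
Extended square: 0.06287/0.00833333 → 7, 0.02143/0.00416667 → 5; chars 75.

CP13bc75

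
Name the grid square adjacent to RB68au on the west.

RB58xu

Longitude subsquare a = 0; −1 → -1, wraps to 23 = x, carry into square.
Longitude square 6; −1 → 5.
The latitude characters are unchanged.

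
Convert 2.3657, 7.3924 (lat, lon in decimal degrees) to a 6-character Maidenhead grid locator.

JJ32qi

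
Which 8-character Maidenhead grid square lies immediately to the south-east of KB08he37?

KB08he46

Longitude extended square 3; +1 → 4.
Latitude extended square 7; −1 → 6.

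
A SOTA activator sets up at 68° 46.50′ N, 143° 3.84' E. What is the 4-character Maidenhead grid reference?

Add 180° to longitude and 90° to latitude: 323.06, 158.78.
Field: 323.06/20 → 16 → Q, 158.78/10 → 15 → P; chars QP.
Square: 3.06/2 → 1, 8.78/1 → 8; chars 18.

QP18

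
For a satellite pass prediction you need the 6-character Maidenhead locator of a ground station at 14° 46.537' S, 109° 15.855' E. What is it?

Offset from 180°W / 90°S: lon 289.2643°, lat 75.2244°.
Field: 289.2643/20 → 14 → O, 75.2244/10 → 7 → H; chars OH.
Square: 9.2643/2 → 4, 5.2244/1 → 5; chars 45.
Subsquare: 1.2643/0.0833333 → 15 → p, 0.2244/0.0416667 → 5 → f; chars pf.

OH45pf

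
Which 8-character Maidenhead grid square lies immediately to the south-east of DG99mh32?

Longitude extended square 3; +1 → 4.
Latitude extended square 2; −1 → 1.

DG99mh41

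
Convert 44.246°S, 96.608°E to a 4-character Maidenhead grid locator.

NE85

Offset from 180°W / 90°S: lon 276.61°, lat 45.75°.
Field: lon ⌊276.61/20⌋ = 13 → N; lat ⌊45.75/10⌋ = 4 → E.
Square: lon ⌊16.61/2⌋ = 8; lat ⌊5.75/1⌋ = 5.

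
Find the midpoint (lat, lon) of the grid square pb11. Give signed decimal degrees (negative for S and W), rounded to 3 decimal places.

-78.500, 123.000

Field P=15, B=1: +15·20° lon, +1·10° lat → SW at lon 120°, lat -80°.
Square 1, 1: +1·2° lon, +1·1° lat → SW at lon 122°, lat -79°.
Cell spans 2° lon × 1° lat. Centre is SW corner plus half of each.
latitude -78.500, longitude 123.000.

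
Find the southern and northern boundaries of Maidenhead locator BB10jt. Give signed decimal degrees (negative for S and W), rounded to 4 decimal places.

-79.2083, -79.1667

Field B=1, B=1: +1·20° lon, +1·10° lat → SW at lon -160°, lat -80°.
Square 1, 0: +1·2° lon, +0·1° lat → SW at lon -158°, lat -80°.
Subsquare j=9, t=19: +9·0.0833333° lon, +19·0.0416667° lat → SW at lon -157.25°, lat -79.2083°.
Cell spans 0.0833333° lon × 0.0416667° lat.
south -79.2083, north -79.1667.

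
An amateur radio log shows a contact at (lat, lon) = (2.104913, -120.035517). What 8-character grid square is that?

CJ92xc55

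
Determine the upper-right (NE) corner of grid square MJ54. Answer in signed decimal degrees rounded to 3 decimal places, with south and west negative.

Field M=12, J=9: +12·20° lon, +9·10° lat → SW at lon 60°, lat 0°.
Square 5, 4: +5·2° lon, +4·1° lat → SW at lon 70°, lat 4°.
Cell spans 2° lon × 1° lat. NE corner is SW corner plus one full cell.
latitude 5.000, longitude 72.000.

5.000, 72.000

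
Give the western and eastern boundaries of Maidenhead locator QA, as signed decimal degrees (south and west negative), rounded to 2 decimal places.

Field Q=16, A=0: +16·20° lon, +0·10° lat → SW at lon 140°, lat -90°.
Cell spans 20° lon × 10° lat.
west 140.00, east 160.00.

140.00, 160.00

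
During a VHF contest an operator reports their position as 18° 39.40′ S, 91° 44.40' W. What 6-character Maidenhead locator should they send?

Offset from 180°W / 90°S: lon 88.2600°, lat 71.3433°.
Field (20°×10°, letters A–R): lon ⌊88.2600/20⌋ = 4 → E; lat ⌊71.3433/10⌋ = 7 → H.
Square (2°×1°, digits 0–9): lon ⌊8.2600/2⌋ = 4; lat ⌊1.3433/1⌋ = 1.
Subsquare (5′×2.5′, letters a–x): lon ⌊0.2600/0.0833333⌋ = 3 → d; lat ⌊0.3433/0.0416667⌋ = 8 → i.

EH41di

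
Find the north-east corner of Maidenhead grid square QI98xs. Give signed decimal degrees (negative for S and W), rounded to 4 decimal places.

Field Q=16, I=8: +16·20° lon, +8·10° lat → SW at lon 140°, lat -10°.
Square 9, 8: +9·2° lon, +8·1° lat → SW at lon 158°, lat -2°.
Subsquare x=23, s=18: +23·0.0833333° lon, +18·0.0416667° lat → SW at lon 159.917°, lat -1.25°.
Cell spans 0.0833333° lon × 0.0416667° lat. NE corner is SW corner plus one full cell.
latitude -1.2083, longitude 160.0000.

-1.2083, 160.0000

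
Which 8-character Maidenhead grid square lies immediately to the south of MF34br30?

Latitude extended square 0; −1 → -1, wraps to 9, carry into subsquare.
Latitude subsquare r = 17; −1 → 16 = q.
The longitude characters are unchanged.

MF34bq39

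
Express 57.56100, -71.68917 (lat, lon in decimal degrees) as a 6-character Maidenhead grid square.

Shift to the Maidenhead origin (180°W, 90°S): lon 108.3108, lat 147.5610.
Field: lon ⌊108.3108/20⌋ = 5 → F; lat ⌊147.5610/10⌋ = 14 → O.
Square: lon ⌊8.3108/2⌋ = 4; lat ⌊7.5610/1⌋ = 7.
Subsquare: lon ⌊0.3108/0.0833333⌋ = 3 → d; lat ⌊0.5610/0.0416667⌋ = 13 → n.

FO47dn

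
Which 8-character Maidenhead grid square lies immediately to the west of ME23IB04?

ME23hb94

Longitude extended square 0; −1 → -1, wraps to 9, carry into subsquare.
Longitude subsquare i = 8; −1 → 7 = h.
The latitude characters are unchanged.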